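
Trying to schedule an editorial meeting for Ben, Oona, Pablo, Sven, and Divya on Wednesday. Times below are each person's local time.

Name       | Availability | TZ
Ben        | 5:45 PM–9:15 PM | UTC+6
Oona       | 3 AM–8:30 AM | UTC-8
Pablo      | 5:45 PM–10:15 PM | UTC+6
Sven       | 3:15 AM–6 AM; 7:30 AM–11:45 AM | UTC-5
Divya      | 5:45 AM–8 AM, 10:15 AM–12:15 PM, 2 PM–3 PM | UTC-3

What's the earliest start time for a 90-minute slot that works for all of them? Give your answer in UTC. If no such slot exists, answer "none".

13:15

Ben in UTC: 11:45-15:15 (subtract 6h to convert from UTC+6).
Oona in UTC: 11:00-16:30 (add 8h to convert from UTC-8).
Pablo in UTC: 11:45-16:15 (subtract 6h to convert from UTC+6).
Sven in UTC: 08:15-11:00, 12:30-16:45 (add 5h to convert from UTC-5).
Divya in UTC: 08:45-11:00, 13:15-15:15, 17:00-18:00 (add 3h to convert from UTC-3).
Ben ∩ Oona: 11:45-15:15.
Ben ∩ Oona ∩ Pablo: 11:45-15:15.
Ben ∩ Oona ∩ Pablo ∩ Sven: 12:30-15:15.
Ben ∩ Oona ∩ Pablo ∩ Sven ∩ Divya: 13:15-15:15.
The first common window of at least 90 minutes is 13:15-15:15, so the earliest start is 13:15.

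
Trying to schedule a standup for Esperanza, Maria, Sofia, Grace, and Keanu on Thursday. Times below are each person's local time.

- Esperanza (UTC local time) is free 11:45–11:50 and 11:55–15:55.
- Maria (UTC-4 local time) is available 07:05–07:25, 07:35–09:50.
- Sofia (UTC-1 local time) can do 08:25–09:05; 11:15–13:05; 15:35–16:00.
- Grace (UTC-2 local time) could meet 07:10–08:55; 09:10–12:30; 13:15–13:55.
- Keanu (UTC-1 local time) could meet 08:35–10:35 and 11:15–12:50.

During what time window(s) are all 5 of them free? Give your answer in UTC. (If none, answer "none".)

Esperanza in UTC: 11:45-11:50, 11:55-15:55.
Maria in UTC: 11:05-11:25, 11:35-13:50 (add 4h to convert from UTC-4).
Sofia in UTC: 09:25-10:05, 12:15-14:05, 16:35-17:00 (add 1h to convert from UTC-1).
Grace in UTC: 09:10-10:55, 11:10-14:30, 15:15-15:55 (add 2h to convert from UTC-2).
Keanu in UTC: 09:35-11:35, 12:15-13:50 (add 1h to convert from UTC-1).
Esperanza ∩ Maria: 11:45-11:50, 11:55-13:50.
Esperanza ∩ Maria ∩ Sofia: 12:15-13:50.
Esperanza ∩ Maria ∩ Sofia ∩ Grace: 12:15-13:50.
Esperanza ∩ Maria ∩ Sofia ∩ Grace ∩ Keanu: 12:15-13:50.
So the common availability across everyone is 12:15-13:50.

12:15-13:50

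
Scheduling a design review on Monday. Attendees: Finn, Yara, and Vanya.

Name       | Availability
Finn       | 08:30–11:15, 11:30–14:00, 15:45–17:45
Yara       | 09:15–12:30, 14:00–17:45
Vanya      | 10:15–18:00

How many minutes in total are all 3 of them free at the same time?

240

Finn ∩ Yara: 09:15-11:15, 11:30-12:30, 15:45-17:45.
Finn ∩ Yara ∩ Vanya: 10:15-11:15, 11:30-12:30, 15:45-17:45.
Summing the common windows: 60 + 60 + 120 = 240 minutes.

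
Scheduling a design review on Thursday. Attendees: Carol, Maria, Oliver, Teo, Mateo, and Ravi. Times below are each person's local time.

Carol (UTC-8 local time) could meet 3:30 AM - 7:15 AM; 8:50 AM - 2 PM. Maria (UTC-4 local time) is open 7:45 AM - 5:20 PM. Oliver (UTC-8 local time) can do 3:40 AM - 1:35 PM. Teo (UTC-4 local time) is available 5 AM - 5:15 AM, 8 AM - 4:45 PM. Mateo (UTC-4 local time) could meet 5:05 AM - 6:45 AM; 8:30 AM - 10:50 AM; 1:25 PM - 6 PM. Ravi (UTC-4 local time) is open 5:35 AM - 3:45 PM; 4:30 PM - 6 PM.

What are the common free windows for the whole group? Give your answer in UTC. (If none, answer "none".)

12:30-14:50, 17:25-19:45, 20:30-20:45

Carol in UTC: 11:30-15:15, 16:50-22:00 (add 8h to convert from UTC-8).
Maria in UTC: 11:45-21:20 (add 4h to convert from UTC-4).
Oliver in UTC: 11:40-21:35 (add 8h to convert from UTC-8).
Teo in UTC: 09:00-09:15, 12:00-20:45 (add 4h to convert from UTC-4).
Mateo in UTC: 09:05-10:45, 12:30-14:50, 17:25-22:00 (add 4h to convert from UTC-4).
Ravi in UTC: 09:35-19:45, 20:30-22:00 (add 4h to convert from UTC-4).
Carol ∩ Maria: 11:45-15:15, 16:50-21:20.
Carol ∩ Maria ∩ Oliver: 11:45-15:15, 16:50-21:20.
Carol ∩ Maria ∩ Oliver ∩ Teo: 12:00-15:15, 16:50-20:45.
Carol ∩ Maria ∩ Oliver ∩ Teo ∩ Mateo: 12:30-14:50, 17:25-20:45.
Carol ∩ Maria ∩ Oliver ∩ Teo ∩ Mateo ∩ Ravi: 12:30-14:50, 17:25-19:45, 20:30-20:45.
Those are the intersection windows.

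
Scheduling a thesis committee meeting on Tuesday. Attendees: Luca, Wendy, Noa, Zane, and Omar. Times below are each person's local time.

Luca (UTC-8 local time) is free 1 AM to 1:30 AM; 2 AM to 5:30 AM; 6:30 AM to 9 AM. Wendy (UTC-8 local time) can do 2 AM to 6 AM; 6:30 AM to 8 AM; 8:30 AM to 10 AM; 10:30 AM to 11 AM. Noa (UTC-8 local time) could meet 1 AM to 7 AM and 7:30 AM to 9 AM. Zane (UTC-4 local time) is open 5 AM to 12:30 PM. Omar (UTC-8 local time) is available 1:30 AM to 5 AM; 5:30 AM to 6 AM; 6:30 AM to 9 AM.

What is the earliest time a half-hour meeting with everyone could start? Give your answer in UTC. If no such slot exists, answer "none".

Luca in UTC: 09:00-09:30, 10:00-13:30, 14:30-17:00 (add 8h to convert from UTC-8).
Wendy in UTC: 10:00-14:00, 14:30-16:00, 16:30-18:00, 18:30-19:00 (add 8h to convert from UTC-8).
Noa in UTC: 09:00-15:00, 15:30-17:00 (add 8h to convert from UTC-8).
Zane in UTC: 09:00-16:30 (add 4h to convert from UTC-4).
Omar in UTC: 09:30-13:00, 13:30-14:00, 14:30-17:00 (add 8h to convert from UTC-8).
Luca ∩ Wendy: 10:00-13:30, 14:30-16:00, 16:30-17:00.
Luca ∩ Wendy ∩ Noa: 10:00-13:30, 14:30-15:00, 15:30-16:00, 16:30-17:00.
Luca ∩ Wendy ∩ Noa ∩ Zane: 10:00-13:30, 14:30-15:00, 15:30-16:00.
Luca ∩ Wendy ∩ Noa ∩ Zane ∩ Omar: 10:00-13:00, 14:30-15:00, 15:30-16:00.
The first common window of at least 30 minutes is 10:00-13:00, so the earliest start is 10:00.

10:00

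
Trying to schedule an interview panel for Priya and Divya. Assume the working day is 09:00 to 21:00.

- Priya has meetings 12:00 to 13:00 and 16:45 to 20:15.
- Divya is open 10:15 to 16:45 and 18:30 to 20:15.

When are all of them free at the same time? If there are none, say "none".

Priya free: 09:00-12:00, 13:00-16:45, 20:15-21:00 (invert busy blocks within the working day).
Divya free: 10:15-16:45, 18:30-20:15.
Priya ∩ Divya: 10:15-12:00, 13:00-16:45.

10:15-12:00, 13:00-16:45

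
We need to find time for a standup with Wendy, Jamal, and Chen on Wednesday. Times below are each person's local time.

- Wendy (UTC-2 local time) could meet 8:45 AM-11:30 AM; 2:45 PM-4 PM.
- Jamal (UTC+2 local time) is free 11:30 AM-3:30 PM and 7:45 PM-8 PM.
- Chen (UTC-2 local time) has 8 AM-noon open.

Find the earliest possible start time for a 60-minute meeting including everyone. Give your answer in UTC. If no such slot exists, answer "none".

Wendy in UTC: 10:45-13:30, 16:45-18:00 (add 2h to convert from UTC-2).
Jamal in UTC: 09:30-13:30, 17:45-18:00 (subtract 2h to convert from UTC+2).
Chen in UTC: 10:00-14:00 (add 2h to convert from UTC-2).
Wendy ∩ Jamal: 10:45-13:30, 17:45-18:00.
Wendy ∩ Jamal ∩ Chen: 10:45-13:30.
Those are the intersection windows.
The first common window of at least 60 minutes is 10:45-13:30, so the earliest start is 10:45.

10:45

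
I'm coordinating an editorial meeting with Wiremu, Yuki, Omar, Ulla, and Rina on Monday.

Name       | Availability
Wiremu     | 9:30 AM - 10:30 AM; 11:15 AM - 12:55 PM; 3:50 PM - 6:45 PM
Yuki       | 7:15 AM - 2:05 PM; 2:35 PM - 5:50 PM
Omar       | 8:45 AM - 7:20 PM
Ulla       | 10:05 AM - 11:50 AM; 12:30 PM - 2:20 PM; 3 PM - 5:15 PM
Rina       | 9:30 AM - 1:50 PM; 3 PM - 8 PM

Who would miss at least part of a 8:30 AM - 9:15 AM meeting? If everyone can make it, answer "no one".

Wiremu: not fully free for 08:30-09:15. Yuki: free for 08:30-09:15. Omar: not fully free for 08:30-09:15. Ulla: not fully free for 08:30-09:15. Rina: not fully free for 08:30-09:15.

Omar, Rina, Ulla, Wiremu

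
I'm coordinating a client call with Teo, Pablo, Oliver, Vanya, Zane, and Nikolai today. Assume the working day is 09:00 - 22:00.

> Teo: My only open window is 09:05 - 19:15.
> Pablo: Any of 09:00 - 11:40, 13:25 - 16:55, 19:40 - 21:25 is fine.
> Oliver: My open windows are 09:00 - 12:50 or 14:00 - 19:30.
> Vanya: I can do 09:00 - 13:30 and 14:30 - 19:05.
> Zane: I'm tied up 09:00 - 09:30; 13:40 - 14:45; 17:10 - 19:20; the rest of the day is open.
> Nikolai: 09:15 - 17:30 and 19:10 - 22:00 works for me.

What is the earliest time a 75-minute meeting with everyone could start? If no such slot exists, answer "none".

09:30

Teo free: 09:05-19:15.
Pablo free: 09:00-11:40, 13:25-16:55, 19:40-21:25.
Oliver free: 09:00-12:50, 14:00-19:30.
Vanya free: 09:00-13:30, 14:30-19:05.
Zane free: 09:30-13:40, 14:45-17:10, 19:20-22:00 (invert busy blocks within the working day).
Nikolai free: 09:15-17:30, 19:10-22:00.
Teo ∩ Pablo: 09:05-11:40, 13:25-16:55.
Teo ∩ Pablo ∩ Oliver: 09:05-11:40, 14:00-16:55.
Teo ∩ Pablo ∩ Oliver ∩ Vanya: 09:05-11:40, 14:30-16:55.
Teo ∩ Pablo ∩ Oliver ∩ Vanya ∩ Zane: 09:30-11:40, 14:45-16:55.
Teo ∩ Pablo ∩ Oliver ∩ Vanya ∩ Zane ∩ Nikolai: 09:30-11:40, 14:45-16:55.
Those are the intersection windows.
The first common window of at least 75 minutes is 09:30-11:40, so the earliest start is 09:30.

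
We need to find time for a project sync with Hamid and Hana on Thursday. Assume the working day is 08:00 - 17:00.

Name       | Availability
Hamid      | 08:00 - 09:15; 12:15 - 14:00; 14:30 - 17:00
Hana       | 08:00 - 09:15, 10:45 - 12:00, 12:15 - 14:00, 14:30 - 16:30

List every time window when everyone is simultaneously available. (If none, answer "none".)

Hamid ∩ Hana: 08:00-09:15, 12:15-14:00, 14:30-16:30.

08:00-09:15, 12:15-14:00, 14:30-16:30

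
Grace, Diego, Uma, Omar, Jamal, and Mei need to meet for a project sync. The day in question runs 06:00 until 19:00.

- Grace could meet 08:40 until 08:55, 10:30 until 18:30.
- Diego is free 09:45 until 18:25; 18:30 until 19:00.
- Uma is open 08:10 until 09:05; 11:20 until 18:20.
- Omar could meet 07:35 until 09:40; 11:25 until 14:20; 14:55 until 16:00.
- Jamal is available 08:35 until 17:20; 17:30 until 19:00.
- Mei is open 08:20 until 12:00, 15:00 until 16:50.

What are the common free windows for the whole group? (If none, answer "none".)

11:25-12:00, 15:00-16:00

Grace ∩ Diego: 10:30-18:25.
Grace ∩ Diego ∩ Uma: 11:20-18:20.
Grace ∩ Diego ∩ Uma ∩ Omar: 11:25-14:20, 14:55-16:00.
Grace ∩ Diego ∩ Uma ∩ Omar ∩ Jamal: 11:25-14:20, 14:55-16:00.
Grace ∩ Diego ∩ Uma ∩ Omar ∩ Jamal ∩ Mei: 11:25-12:00, 15:00-16:00.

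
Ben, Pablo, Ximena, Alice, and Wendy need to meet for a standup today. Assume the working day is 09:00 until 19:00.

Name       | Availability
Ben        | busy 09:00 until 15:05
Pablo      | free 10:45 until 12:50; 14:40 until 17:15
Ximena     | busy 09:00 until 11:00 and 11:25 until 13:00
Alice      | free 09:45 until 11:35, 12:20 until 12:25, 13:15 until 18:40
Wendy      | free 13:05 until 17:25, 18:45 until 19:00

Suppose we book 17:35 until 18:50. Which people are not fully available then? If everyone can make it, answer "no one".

Ben free: 15:05-19:00 (invert busy blocks within the working day).
Pablo free: 10:45-12:50, 14:40-17:15.
Ximena free: 11:00-11:25, 13:00-19:00 (invert busy blocks within the working day).
Alice free: 09:45-11:35, 12:20-12:25, 13:15-18:40.
Wendy free: 13:05-17:25, 18:45-19:00.
Ben: free for 17:35-18:50. Pablo: not fully free for 17:35-18:50. Ximena: free for 17:35-18:50. Alice: not fully free for 17:35-18:50. Wendy: not fully free for 17:35-18:50.

Alice, Pablo, Wendy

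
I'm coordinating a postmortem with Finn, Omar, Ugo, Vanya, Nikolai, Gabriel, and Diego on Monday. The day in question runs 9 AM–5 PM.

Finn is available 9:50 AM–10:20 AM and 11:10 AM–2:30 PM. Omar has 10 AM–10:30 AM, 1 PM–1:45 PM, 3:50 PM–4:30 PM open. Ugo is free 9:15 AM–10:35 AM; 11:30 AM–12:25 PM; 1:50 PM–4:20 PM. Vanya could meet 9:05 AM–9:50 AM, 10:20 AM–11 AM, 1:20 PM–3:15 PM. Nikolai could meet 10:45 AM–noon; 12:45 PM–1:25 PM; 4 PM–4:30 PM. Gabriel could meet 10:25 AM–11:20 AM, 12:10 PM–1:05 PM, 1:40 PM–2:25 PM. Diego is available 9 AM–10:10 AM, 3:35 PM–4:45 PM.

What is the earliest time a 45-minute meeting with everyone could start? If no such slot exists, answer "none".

Finn ∩ Omar: 10:00-10:20, 13:00-13:45.
Finn ∩ Omar ∩ Ugo: 10:00-10:20.
Finn ∩ Omar ∩ Ugo ∩ Vanya: ∅.
Finn ∩ Omar ∩ Ugo ∩ Vanya ∩ Nikolai: ∅.
Finn ∩ Omar ∩ Ugo ∩ Vanya ∩ Nikolai ∩ Gabriel: ∅.
Finn ∩ Omar ∩ Ugo ∩ Vanya ∩ Nikolai ∩ Gabriel ∩ Diego: ∅.
There is no time when everyone is free.
No common window is at least 45 minutes long.

none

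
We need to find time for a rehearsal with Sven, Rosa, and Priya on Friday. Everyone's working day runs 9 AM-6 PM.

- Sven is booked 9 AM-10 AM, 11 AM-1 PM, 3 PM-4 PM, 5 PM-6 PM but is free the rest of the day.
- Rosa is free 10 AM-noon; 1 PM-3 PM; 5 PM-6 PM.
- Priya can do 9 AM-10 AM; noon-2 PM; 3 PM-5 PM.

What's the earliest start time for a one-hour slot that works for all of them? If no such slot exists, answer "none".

Sven free: 10:00-11:00, 13:00-15:00, 16:00-17:00 (invert busy blocks within the working day).
Rosa free: 10:00-12:00, 13:00-15:00, 17:00-18:00.
Priya free: 09:00-10:00, 12:00-14:00, 15:00-17:00.
Sven ∩ Rosa: 10:00-11:00, 13:00-15:00.
Sven ∩ Rosa ∩ Priya: 13:00-14:00.
Those are the intersection windows.
The first common window of at least 60 minutes is 13:00-14:00, so the earliest start is 13:00.

13:00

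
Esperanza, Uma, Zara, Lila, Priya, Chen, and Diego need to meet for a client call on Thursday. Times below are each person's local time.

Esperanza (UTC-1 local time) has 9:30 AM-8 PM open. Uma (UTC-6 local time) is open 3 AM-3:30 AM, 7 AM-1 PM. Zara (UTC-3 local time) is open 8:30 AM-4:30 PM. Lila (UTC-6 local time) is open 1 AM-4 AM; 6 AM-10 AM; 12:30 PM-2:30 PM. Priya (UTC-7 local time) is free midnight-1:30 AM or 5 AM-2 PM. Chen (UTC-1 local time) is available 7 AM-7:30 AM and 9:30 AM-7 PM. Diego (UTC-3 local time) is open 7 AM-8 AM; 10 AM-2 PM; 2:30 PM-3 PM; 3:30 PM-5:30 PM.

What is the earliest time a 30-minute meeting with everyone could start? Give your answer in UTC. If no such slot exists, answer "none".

Esperanza in UTC: 10:30-21:00 (add 1h to convert from UTC-1).
Uma in UTC: 09:00-09:30, 13:00-19:00 (add 6h to convert from UTC-6).
Zara in UTC: 11:30-19:30 (add 3h to convert from UTC-3).
Lila in UTC: 07:00-10:00, 12:00-16:00, 18:30-20:30 (add 6h to convert from UTC-6).
Priya in UTC: 07:00-08:30, 12:00-21:00 (add 7h to convert from UTC-7).
Chen in UTC: 08:00-08:30, 10:30-20:00 (add 1h to convert from UTC-1).
Diego in UTC: 10:00-11:00, 13:00-17:00, 17:30-18:00, 18:30-20:30 (add 3h to convert from UTC-3).
Esperanza ∩ Uma: 13:00-19:00.
Esperanza ∩ Uma ∩ Zara: 13:00-19:00.
Esperanza ∩ Uma ∩ Zara ∩ Lila: 13:00-16:00, 18:30-19:00.
Esperanza ∩ Uma ∩ Zara ∩ Lila ∩ Priya: 13:00-16:00, 18:30-19:00.
Esperanza ∩ Uma ∩ Zara ∩ Lila ∩ Priya ∩ Chen: 13:00-16:00, 18:30-19:00.
Esperanza ∩ Uma ∩ Zara ∩ Lila ∩ Priya ∩ Chen ∩ Diego: 13:00-16:00, 18:30-19:00.
The first common window of at least 30 minutes is 13:00-16:00, so the earliest start is 13:00.

13:00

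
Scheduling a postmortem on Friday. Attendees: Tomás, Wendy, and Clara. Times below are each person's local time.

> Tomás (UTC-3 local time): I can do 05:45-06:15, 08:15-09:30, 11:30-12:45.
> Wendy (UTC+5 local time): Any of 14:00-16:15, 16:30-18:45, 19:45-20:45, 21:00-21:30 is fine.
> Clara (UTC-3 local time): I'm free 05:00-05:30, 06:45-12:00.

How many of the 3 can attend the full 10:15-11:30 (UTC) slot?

1

Tomás in UTC: 08:45-09:15, 11:15-12:30, 14:30-15:45 (add 3h to convert from UTC-3).
Wendy in UTC: 09:00-11:15, 11:30-13:45, 14:45-15:45, 16:00-16:30 (subtract 5h to convert from UTC+5).
Clara in UTC: 08:00-08:30, 09:45-15:00 (add 3h to convert from UTC-3).
Clara can make the full 10:15-11:30 slot — that's 1.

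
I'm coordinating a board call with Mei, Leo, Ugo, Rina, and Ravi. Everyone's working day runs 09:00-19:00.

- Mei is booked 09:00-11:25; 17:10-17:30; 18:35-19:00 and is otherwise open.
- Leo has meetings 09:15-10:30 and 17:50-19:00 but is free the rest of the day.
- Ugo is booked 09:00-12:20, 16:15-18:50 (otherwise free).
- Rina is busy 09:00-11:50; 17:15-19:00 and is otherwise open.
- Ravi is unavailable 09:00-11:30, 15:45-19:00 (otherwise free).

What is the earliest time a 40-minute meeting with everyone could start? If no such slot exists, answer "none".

12:20

Mei free: 11:25-17:10, 17:30-18:35 (invert busy blocks within the working day).
Leo free: 09:00-09:15, 10:30-17:50 (invert busy blocks within the working day).
Ugo free: 12:20-16:15, 18:50-19:00 (invert busy blocks within the working day).
Rina free: 11:50-17:15 (invert busy blocks within the working day).
Ravi free: 11:30-15:45 (invert busy blocks within the working day).
Mei ∩ Leo: 11:25-17:10, 17:30-17:50.
Mei ∩ Leo ∩ Ugo: 12:20-16:15.
Mei ∩ Leo ∩ Ugo ∩ Rina: 12:20-16:15.
Mei ∩ Leo ∩ Ugo ∩ Rina ∩ Ravi: 12:20-15:45.
The first common window of at least 40 minutes is 12:20-15:45, so the earliest start is 12:20.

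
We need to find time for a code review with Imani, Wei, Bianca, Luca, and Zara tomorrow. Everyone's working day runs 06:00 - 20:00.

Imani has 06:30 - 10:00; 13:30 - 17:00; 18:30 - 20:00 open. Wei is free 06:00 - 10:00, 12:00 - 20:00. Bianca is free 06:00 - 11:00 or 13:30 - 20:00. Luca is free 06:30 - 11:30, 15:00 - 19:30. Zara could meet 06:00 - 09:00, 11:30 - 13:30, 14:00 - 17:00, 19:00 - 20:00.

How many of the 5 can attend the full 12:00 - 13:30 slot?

Wei and Zara can make the full 12:00-13:30 slot — that's 2.

2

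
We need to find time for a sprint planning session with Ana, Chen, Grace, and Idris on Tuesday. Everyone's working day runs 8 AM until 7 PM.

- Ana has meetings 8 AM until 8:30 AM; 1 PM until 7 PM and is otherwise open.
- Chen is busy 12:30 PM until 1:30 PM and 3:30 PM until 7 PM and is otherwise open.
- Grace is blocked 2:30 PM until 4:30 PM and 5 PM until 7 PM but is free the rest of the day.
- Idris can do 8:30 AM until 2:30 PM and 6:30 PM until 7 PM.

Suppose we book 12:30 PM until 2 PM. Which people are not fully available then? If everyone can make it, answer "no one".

Ana, Chen

Ana free: 08:30-13:00 (invert busy blocks within the working day).
Chen free: 08:00-12:30, 13:30-15:30 (invert busy blocks within the working day).
Grace free: 08:00-14:30, 16:30-17:00 (invert busy blocks within the working day).
Idris free: 08:30-14:30, 18:30-19:00.
Ana: not fully free for 12:30-14:00. Chen: not fully free for 12:30-14:00. Grace: free for 12:30-14:00. Idris: free for 12:30-14:00.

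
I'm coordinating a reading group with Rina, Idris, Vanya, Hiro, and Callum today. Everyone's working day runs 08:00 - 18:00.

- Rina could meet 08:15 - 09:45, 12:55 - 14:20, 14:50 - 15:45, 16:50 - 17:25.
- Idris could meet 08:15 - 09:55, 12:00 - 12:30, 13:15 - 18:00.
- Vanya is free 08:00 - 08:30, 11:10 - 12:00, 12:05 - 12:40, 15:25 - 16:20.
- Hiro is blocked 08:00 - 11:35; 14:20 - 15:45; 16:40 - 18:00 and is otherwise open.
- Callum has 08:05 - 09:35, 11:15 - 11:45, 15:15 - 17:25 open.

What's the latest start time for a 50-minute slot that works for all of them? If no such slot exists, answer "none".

Rina free: 08:15-09:45, 12:55-14:20, 14:50-15:45, 16:50-17:25.
Idris free: 08:15-09:55, 12:00-12:30, 13:15-18:00.
Vanya free: 08:00-08:30, 11:10-12:00, 12:05-12:40, 15:25-16:20.
Hiro free: 11:35-14:20, 15:45-16:40 (invert busy blocks within the working day).
Callum free: 08:05-09:35, 11:15-11:45, 15:15-17:25.
Rina ∩ Idris: 08:15-09:45, 13:15-14:20, 14:50-15:45, 16:50-17:25.
Rina ∩ Idris ∩ Vanya: 08:15-08:30, 15:25-15:45.
Rina ∩ Idris ∩ Vanya ∩ Hiro: ∅.
Rina ∩ Idris ∩ Vanya ∩ Hiro ∩ Callum: ∅.
There is no time when everyone is free.
No common window is at least 50 minutes long.

none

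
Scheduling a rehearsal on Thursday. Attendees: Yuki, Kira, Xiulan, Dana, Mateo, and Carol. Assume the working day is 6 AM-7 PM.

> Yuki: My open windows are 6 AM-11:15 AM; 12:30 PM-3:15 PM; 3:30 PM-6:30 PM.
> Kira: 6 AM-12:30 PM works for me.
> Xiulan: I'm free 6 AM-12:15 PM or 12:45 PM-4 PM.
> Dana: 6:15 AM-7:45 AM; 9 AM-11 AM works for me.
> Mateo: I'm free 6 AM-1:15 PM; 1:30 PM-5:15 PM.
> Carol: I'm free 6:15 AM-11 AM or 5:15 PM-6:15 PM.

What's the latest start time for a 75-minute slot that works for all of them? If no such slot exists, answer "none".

09:45

Yuki ∩ Kira: 06:00-11:15.
Yuki ∩ Kira ∩ Xiulan: 06:00-11:15.
Yuki ∩ Kira ∩ Xiulan ∩ Dana: 06:15-07:45, 09:00-11:00.
Yuki ∩ Kira ∩ Xiulan ∩ Dana ∩ Mateo: 06:15-07:45, 09:00-11:00.
Yuki ∩ Kira ∩ Xiulan ∩ Dana ∩ Mateo ∩ Carol: 06:15-07:45, 09:00-11:00.
The last common window of at least 75 minutes is 09:00-11:00; a 75-minute meeting can start as late as 09:45 and still end by 11:00.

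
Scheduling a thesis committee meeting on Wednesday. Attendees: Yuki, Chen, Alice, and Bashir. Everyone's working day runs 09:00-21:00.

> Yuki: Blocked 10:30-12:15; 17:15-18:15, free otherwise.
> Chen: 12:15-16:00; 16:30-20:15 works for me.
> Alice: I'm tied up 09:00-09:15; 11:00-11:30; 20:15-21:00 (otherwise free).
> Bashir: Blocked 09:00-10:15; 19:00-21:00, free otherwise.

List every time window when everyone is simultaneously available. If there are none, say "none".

12:15-16:00, 16:30-17:15, 18:15-19:00

Yuki free: 09:00-10:30, 12:15-17:15, 18:15-21:00 (invert busy blocks within the working day).
Chen free: 12:15-16:00, 16:30-20:15.
Alice free: 09:15-11:00, 11:30-20:15 (invert busy blocks within the working day).
Bashir free: 10:15-19:00 (invert busy blocks within the working day).
Yuki ∩ Chen: 12:15-16:00, 16:30-17:15, 18:15-20:15.
Yuki ∩ Chen ∩ Alice: 12:15-16:00, 16:30-17:15, 18:15-20:15.
Yuki ∩ Chen ∩ Alice ∩ Bashir: 12:15-16:00, 16:30-17:15, 18:15-19:00.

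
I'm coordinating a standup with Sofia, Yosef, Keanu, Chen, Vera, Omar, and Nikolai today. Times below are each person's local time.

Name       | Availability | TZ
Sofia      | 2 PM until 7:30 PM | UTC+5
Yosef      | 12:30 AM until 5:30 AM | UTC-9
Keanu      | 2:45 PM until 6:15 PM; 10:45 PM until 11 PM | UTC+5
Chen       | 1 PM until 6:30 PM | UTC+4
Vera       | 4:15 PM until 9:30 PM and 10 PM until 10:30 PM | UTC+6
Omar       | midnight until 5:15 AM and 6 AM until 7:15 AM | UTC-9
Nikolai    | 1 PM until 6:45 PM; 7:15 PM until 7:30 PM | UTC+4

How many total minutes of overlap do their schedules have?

180

Sofia in UTC: 09:00-14:30 (subtract 5h to convert from UTC+5).
Yosef in UTC: 09:30-14:30 (add 9h to convert from UTC-9).
Keanu in UTC: 09:45-13:15, 17:45-18:00 (subtract 5h to convert from UTC+5).
Chen in UTC: 09:00-14:30 (subtract 4h to convert from UTC+4).
Vera in UTC: 10:15-15:30, 16:00-16:30 (subtract 6h to convert from UTC+6).
Omar in UTC: 09:00-14:15, 15:00-16:15 (add 9h to convert from UTC-9).
Nikolai in UTC: 09:00-14:45, 15:15-15:30 (subtract 4h to convert from UTC+4).
Sofia ∩ Yosef: 09:30-14:30.
Sofia ∩ Yosef ∩ Keanu: 09:45-13:15.
Sofia ∩ Yosef ∩ Keanu ∩ Chen: 09:45-13:15.
Sofia ∩ Yosef ∩ Keanu ∩ Chen ∩ Vera: 10:15-13:15.
Sofia ∩ Yosef ∩ Keanu ∩ Chen ∩ Vera ∩ Omar: 10:15-13:15.
Sofia ∩ Yosef ∩ Keanu ∩ Chen ∩ Vera ∩ Omar ∩ Nikolai: 10:15-13:15.
So the common availability across everyone is 10:15-13:15.
That's a single block of 180 minutes.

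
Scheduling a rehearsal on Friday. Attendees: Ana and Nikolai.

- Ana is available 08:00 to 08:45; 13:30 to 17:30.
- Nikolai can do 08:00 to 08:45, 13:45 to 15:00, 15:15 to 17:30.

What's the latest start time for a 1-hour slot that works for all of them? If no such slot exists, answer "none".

Ana ∩ Nikolai: 08:00-08:45, 13:45-15:00, 15:15-17:30.
Those are the intersection windows.
The last common window of at least 60 minutes is 15:15-17:30; a 60-minute meeting can start as late as 16:30 and still end by 17:30.

16:30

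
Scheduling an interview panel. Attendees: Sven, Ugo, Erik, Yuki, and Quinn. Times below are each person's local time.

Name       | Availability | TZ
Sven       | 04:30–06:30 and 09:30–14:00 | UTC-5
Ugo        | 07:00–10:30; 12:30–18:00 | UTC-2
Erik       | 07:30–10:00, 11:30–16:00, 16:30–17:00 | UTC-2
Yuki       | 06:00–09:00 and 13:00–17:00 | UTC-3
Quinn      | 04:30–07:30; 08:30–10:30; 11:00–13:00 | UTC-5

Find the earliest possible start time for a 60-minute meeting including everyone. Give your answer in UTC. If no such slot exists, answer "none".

09:30

Sven in UTC: 09:30-11:30, 14:30-19:00 (add 5h to convert from UTC-5).
Ugo in UTC: 09:00-12:30, 14:30-20:00 (add 2h to convert from UTC-2).
Erik in UTC: 09:30-12:00, 13:30-18:00, 18:30-19:00 (add 2h to convert from UTC-2).
Yuki in UTC: 09:00-12:00, 16:00-20:00 (add 3h to convert from UTC-3).
Quinn in UTC: 09:30-12:30, 13:30-15:30, 16:00-18:00 (add 5h to convert from UTC-5).
Sven ∩ Ugo: 09:30-11:30, 14:30-19:00.
Sven ∩ Ugo ∩ Erik: 09:30-11:30, 14:30-18:00, 18:30-19:00.
Sven ∩ Ugo ∩ Erik ∩ Yuki: 09:30-11:30, 16:00-18:00, 18:30-19:00.
Sven ∩ Ugo ∩ Erik ∩ Yuki ∩ Quinn: 09:30-11:30, 16:00-18:00.
The first common window of at least 60 minutes is 09:30-11:30, so the earliest start is 09:30.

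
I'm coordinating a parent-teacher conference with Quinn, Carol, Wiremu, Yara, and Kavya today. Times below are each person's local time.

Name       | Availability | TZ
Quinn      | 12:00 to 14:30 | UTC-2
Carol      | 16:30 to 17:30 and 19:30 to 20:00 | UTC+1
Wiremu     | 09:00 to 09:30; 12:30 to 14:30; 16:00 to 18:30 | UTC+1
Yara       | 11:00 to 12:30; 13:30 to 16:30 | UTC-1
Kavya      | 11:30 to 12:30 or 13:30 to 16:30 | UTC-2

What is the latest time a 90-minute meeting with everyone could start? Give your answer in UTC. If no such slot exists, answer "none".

none

Quinn in UTC: 14:00-16:30 (add 2h to convert from UTC-2).
Carol in UTC: 15:30-16:30, 18:30-19:00 (subtract 1h to convert from UTC+1).
Wiremu in UTC: 08:00-08:30, 11:30-13:30, 15:00-17:30 (subtract 1h to convert from UTC+1).
Yara in UTC: 12:00-13:30, 14:30-17:30 (add 1h to convert from UTC-1).
Kavya in UTC: 13:30-14:30, 15:30-18:30 (add 2h to convert from UTC-2).
Quinn ∩ Carol: 15:30-16:30.
Quinn ∩ Carol ∩ Wiremu: 15:30-16:30.
Quinn ∩ Carol ∩ Wiremu ∩ Yara: 15:30-16:30.
Quinn ∩ Carol ∩ Wiremu ∩ Yara ∩ Kavya: 15:30-16:30.
So the common availability across everyone is 15:30-16:30.
No common window is at least 90 minutes long.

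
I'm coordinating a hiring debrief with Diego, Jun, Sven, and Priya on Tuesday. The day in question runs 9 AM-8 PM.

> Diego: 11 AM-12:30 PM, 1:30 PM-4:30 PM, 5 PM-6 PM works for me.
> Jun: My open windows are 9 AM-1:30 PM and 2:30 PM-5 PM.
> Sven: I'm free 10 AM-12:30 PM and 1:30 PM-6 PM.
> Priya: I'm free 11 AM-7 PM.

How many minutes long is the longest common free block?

120

Diego ∩ Jun: 11:00-12:30, 14:30-16:30.
Diego ∩ Jun ∩ Sven: 11:00-12:30, 14:30-16:30.
Diego ∩ Jun ∩ Sven ∩ Priya: 11:00-12:30, 14:30-16:30.
The longest is 14:30-16:30 at 120 minutes.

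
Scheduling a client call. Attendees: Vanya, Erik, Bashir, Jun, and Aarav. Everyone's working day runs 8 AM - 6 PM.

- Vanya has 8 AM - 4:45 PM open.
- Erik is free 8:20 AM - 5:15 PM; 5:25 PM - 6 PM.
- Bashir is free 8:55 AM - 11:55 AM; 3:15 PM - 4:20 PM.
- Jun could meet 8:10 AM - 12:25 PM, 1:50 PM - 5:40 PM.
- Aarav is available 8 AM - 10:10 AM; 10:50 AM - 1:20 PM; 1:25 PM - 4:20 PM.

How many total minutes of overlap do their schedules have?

205

Vanya ∩ Erik: 08:20-16:45.
Vanya ∩ Erik ∩ Bashir: 08:55-11:55, 15:15-16:20.
Vanya ∩ Erik ∩ Bashir ∩ Jun: 08:55-11:55, 15:15-16:20.
Vanya ∩ Erik ∩ Bashir ∩ Jun ∩ Aarav: 08:55-10:10, 10:50-11:55, 15:15-16:20.
So the common availability across everyone is 08:55-10:10, 10:50-11:55, 15:15-16:20.
Summing the common windows: 75 + 65 + 65 = 205 minutes.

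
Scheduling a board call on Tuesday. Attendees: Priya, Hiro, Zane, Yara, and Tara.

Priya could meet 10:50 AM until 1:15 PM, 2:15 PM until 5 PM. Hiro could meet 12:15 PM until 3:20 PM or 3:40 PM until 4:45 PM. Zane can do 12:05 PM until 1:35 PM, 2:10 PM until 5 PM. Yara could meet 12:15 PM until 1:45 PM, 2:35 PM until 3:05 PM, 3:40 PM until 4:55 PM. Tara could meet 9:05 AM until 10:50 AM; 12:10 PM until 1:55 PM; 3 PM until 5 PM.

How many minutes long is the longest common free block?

65

Priya ∩ Hiro: 12:15-13:15, 14:15-15:20, 15:40-16:45.
Priya ∩ Hiro ∩ Zane: 12:15-13:15, 14:15-15:20, 15:40-16:45.
Priya ∩ Hiro ∩ Zane ∩ Yara: 12:15-13:15, 14:35-15:05, 15:40-16:45.
Priya ∩ Hiro ∩ Zane ∩ Yara ∩ Tara: 12:15-13:15, 15:00-15:05, 15:40-16:45.
The longest is 15:40-16:45 at 65 minutes.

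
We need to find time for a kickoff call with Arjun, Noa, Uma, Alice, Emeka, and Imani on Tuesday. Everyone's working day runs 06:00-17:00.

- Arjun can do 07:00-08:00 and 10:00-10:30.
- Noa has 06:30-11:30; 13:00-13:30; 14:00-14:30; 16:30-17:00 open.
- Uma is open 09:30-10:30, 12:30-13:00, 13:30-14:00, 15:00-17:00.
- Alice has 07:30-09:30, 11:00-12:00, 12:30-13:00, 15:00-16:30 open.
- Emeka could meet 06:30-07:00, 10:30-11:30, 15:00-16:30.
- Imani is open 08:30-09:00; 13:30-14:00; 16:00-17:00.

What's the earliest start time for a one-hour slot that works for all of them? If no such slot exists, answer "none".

none

Arjun ∩ Noa: 07:00-08:00, 10:00-10:30.
Arjun ∩ Noa ∩ Uma: 10:00-10:30.
Arjun ∩ Noa ∩ Uma ∩ Alice: ∅.
Arjun ∩ Noa ∩ Uma ∩ Alice ∩ Emeka: ∅.
Arjun ∩ Noa ∩ Uma ∩ Alice ∩ Emeka ∩ Imani: ∅.
There is no time when everyone is free.
No common window is at least 60 minutes long.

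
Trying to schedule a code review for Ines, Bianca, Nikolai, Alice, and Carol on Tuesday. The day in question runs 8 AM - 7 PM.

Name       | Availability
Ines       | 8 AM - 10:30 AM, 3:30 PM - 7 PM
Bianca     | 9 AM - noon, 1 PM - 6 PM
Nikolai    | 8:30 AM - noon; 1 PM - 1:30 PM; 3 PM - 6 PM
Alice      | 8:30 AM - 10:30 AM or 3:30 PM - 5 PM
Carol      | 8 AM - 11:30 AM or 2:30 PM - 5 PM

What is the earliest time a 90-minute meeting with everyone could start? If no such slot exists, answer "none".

Ines ∩ Bianca: 09:00-10:30, 15:30-18:00.
Ines ∩ Bianca ∩ Nikolai: 09:00-10:30, 15:30-18:00.
Ines ∩ Bianca ∩ Nikolai ∩ Alice: 09:00-10:30, 15:30-17:00.
Ines ∩ Bianca ∩ Nikolai ∩ Alice ∩ Carol: 09:00-10:30, 15:30-17:00.
So the common availability across everyone is 09:00-10:30, 15:30-17:00.
The first common window of at least 90 minutes is 09:00-10:30, so the earliest start is 09:00.

09:00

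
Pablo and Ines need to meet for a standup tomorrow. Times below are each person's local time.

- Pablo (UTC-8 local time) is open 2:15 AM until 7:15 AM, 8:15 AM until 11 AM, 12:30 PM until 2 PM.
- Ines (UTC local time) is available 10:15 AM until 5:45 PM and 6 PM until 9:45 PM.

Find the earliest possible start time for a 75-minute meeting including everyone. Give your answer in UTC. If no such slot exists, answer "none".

10:15

Pablo in UTC: 10:15-15:15, 16:15-19:00, 20:30-22:00 (add 8h to convert from UTC-8).
Ines in UTC: 10:15-17:45, 18:00-21:45.
Pablo ∩ Ines: 10:15-15:15, 16:15-17:45, 18:00-19:00, 20:30-21:45.
The first common window of at least 75 minutes is 10:15-15:15, so the earliest start is 10:15.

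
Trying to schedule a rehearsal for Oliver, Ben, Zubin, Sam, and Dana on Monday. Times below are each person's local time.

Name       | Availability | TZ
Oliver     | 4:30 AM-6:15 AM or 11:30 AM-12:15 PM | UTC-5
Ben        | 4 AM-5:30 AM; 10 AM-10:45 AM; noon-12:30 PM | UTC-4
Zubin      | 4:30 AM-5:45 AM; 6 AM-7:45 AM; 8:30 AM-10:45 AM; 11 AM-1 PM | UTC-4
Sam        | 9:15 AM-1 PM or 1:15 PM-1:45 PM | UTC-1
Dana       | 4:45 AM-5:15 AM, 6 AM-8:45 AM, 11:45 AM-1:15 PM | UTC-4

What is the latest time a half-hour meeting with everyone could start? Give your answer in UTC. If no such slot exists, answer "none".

Oliver in UTC: 09:30-11:15, 16:30-17:15 (add 5h to convert from UTC-5).
Ben in UTC: 08:00-09:30, 14:00-14:45, 16:00-16:30 (add 4h to convert from UTC-4).
Zubin in UTC: 08:30-09:45, 10:00-11:45, 12:30-14:45, 15:00-17:00 (add 4h to convert from UTC-4).
Sam in UTC: 10:15-14:00, 14:15-14:45 (add 1h to convert from UTC-1).
Dana in UTC: 08:45-09:15, 10:00-12:45, 15:45-17:15 (add 4h to convert from UTC-4).
Oliver ∩ Ben: ∅.
Oliver ∩ Ben ∩ Zubin: ∅.
Oliver ∩ Ben ∩ Zubin ∩ Sam: ∅.
Oliver ∩ Ben ∩ Zubin ∩ Sam ∩ Dana: ∅.
There is no time when everyone is free.
No common window is at least 30 minutes long.

none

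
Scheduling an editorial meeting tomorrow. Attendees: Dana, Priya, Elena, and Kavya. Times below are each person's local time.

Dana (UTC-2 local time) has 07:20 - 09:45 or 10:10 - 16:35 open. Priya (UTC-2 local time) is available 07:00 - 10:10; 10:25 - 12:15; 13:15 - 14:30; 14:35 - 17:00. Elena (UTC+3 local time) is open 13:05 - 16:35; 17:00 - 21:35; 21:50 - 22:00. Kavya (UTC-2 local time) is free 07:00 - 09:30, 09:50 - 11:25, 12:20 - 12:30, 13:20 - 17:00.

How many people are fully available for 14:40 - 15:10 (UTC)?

Dana in UTC: 09:20-11:45, 12:10-18:35 (add 2h to convert from UTC-2).
Priya in UTC: 09:00-12:10, 12:25-14:15, 15:15-16:30, 16:35-19:00 (add 2h to convert from UTC-2).
Elena in UTC: 10:05-13:35, 14:00-18:35, 18:50-19:00 (subtract 3h to convert from UTC+3).
Kavya in UTC: 09:00-11:30, 11:50-13:25, 14:20-14:30, 15:20-19:00 (add 2h to convert from UTC-2).
Dana and Elena can make the full 14:40-15:10 slot — that's 2.

2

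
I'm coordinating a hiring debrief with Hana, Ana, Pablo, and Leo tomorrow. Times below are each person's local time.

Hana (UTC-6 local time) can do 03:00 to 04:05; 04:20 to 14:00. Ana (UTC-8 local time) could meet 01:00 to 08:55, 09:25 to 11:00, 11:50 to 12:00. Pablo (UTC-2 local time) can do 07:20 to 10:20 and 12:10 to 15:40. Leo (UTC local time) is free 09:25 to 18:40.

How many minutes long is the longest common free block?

Hana in UTC: 09:00-10:05, 10:20-20:00 (add 6h to convert from UTC-6).
Ana in UTC: 09:00-16:55, 17:25-19:00, 19:50-20:00 (add 8h to convert from UTC-8).
Pablo in UTC: 09:20-12:20, 14:10-17:40 (add 2h to convert from UTC-2).
Leo in UTC: 09:25-18:40.
Hana ∩ Ana: 09:00-10:05, 10:20-16:55, 17:25-19:00, 19:50-20:00.
Hana ∩ Ana ∩ Pablo: 09:20-10:05, 10:20-12:20, 14:10-16:55, 17:25-17:40.
Hana ∩ Ana ∩ Pablo ∩ Leo: 09:25-10:05, 10:20-12:20, 14:10-16:55, 17:25-17:40.
The longest is 14:10-16:55 at 165 minutes.

165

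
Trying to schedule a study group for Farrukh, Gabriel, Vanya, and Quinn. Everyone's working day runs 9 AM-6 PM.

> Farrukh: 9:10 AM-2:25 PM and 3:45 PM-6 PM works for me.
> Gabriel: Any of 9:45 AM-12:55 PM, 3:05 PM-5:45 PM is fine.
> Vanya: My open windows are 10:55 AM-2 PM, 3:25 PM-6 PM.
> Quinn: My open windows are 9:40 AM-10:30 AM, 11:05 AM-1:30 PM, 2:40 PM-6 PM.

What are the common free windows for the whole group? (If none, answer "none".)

Farrukh ∩ Gabriel: 09:45-12:55, 15:45-17:45.
Farrukh ∩ Gabriel ∩ Vanya: 10:55-12:55, 15:45-17:45.
Farrukh ∩ Gabriel ∩ Vanya ∩ Quinn: 11:05-12:55, 15:45-17:45.

11:05-12:55, 15:45-17:45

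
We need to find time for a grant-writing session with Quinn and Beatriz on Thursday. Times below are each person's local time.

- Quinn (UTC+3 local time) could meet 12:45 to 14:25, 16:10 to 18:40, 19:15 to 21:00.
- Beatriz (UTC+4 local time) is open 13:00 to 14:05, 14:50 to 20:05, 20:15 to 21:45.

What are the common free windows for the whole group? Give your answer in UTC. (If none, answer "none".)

09:45-10:05, 10:50-11:25, 13:10-15:40, 16:15-17:45

Quinn in UTC: 09:45-11:25, 13:10-15:40, 16:15-18:00 (subtract 3h to convert from UTC+3).
Beatriz in UTC: 09:00-10:05, 10:50-16:05, 16:15-17:45 (subtract 4h to convert from UTC+4).
Quinn ∩ Beatriz: 09:45-10:05, 10:50-11:25, 13:10-15:40, 16:15-17:45.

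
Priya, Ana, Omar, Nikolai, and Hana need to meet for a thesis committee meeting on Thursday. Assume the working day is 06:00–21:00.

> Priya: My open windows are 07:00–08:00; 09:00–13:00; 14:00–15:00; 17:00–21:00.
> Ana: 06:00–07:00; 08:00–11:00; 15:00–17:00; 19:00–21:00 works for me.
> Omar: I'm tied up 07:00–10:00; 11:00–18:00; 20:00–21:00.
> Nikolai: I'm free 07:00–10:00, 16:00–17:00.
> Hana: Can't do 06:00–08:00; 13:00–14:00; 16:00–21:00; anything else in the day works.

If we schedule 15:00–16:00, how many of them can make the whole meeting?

2

Priya free: 07:00-08:00, 09:00-13:00, 14:00-15:00, 17:00-21:00.
Ana free: 06:00-07:00, 08:00-11:00, 15:00-17:00, 19:00-21:00.
Omar free: 06:00-07:00, 10:00-11:00, 18:00-20:00 (invert busy blocks within the working day).
Nikolai free: 07:00-10:00, 16:00-17:00.
Hana free: 08:00-13:00, 14:00-16:00 (invert busy blocks within the working day).
Ana and Hana can make the full 15:00-16:00 slot — that's 2.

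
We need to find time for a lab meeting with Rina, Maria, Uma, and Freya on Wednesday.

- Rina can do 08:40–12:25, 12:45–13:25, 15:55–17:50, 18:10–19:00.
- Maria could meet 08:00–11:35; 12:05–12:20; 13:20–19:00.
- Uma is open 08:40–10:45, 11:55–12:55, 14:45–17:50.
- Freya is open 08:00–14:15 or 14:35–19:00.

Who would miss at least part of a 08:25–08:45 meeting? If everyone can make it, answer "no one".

Rina, Uma

Rina: not fully free for 08:25-08:45. Maria: free for 08:25-08:45. Uma: not fully free for 08:25-08:45. Freya: free for 08:25-08:45.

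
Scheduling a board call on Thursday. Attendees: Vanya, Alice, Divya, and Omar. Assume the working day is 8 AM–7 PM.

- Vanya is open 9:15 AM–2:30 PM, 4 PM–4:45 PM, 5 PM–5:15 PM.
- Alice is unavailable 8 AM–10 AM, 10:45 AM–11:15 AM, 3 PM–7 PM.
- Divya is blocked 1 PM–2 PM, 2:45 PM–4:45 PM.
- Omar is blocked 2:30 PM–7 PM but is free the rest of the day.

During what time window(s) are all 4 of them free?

10:00-10:45, 11:15-13:00, 14:00-14:30

Vanya free: 09:15-14:30, 16:00-16:45, 17:00-17:15.
Alice free: 10:00-10:45, 11:15-15:00 (invert busy blocks within the working day).
Divya free: 08:00-13:00, 14:00-14:45, 16:45-19:00 (invert busy blocks within the working day).
Omar free: 08:00-14:30 (invert busy blocks within the working day).
Vanya ∩ Alice: 10:00-10:45, 11:15-14:30.
Vanya ∩ Alice ∩ Divya: 10:00-10:45, 11:15-13:00, 14:00-14:30.
Vanya ∩ Alice ∩ Divya ∩ Omar: 10:00-10:45, 11:15-13:00, 14:00-14:30.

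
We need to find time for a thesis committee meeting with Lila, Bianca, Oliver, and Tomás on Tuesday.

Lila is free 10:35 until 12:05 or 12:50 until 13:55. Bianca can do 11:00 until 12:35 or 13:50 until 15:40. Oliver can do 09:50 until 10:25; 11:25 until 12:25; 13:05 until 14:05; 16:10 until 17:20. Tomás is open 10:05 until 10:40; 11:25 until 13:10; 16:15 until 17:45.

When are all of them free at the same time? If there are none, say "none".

11:25-12:05

Lila ∩ Bianca: 11:00-12:05, 13:50-13:55.
Lila ∩ Bianca ∩ Oliver: 11:25-12:05, 13:50-13:55.
Lila ∩ Bianca ∩ Oliver ∩ Tomás: 11:25-12:05.
Those are the intersection windows.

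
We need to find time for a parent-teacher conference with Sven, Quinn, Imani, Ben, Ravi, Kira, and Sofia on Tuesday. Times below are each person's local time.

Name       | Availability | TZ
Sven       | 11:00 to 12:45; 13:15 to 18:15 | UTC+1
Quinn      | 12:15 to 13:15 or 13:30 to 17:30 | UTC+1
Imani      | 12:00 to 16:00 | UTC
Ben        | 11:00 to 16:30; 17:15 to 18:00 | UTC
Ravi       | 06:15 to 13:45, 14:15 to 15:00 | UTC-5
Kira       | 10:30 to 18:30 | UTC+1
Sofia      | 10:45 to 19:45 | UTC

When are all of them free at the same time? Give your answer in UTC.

Sven in UTC: 10:00-11:45, 12:15-17:15 (subtract 1h to convert from UTC+1).
Quinn in UTC: 11:15-12:15, 12:30-16:30 (subtract 1h to convert from UTC+1).
Imani in UTC: 12:00-16:00.
Ben in UTC: 11:00-16:30, 17:15-18:00.
Ravi in UTC: 11:15-18:45, 19:15-20:00 (add 5h to convert from UTC-5).
Kira in UTC: 09:30-17:30 (subtract 1h to convert from UTC+1).
Sofia in UTC: 10:45-19:45.
Sven ∩ Quinn: 11:15-11:45, 12:30-16:30.
Sven ∩ Quinn ∩ Imani: 12:30-16:00.
Sven ∩ Quinn ∩ Imani ∩ Ben: 12:30-16:00.
Sven ∩ Quinn ∩ Imani ∩ Ben ∩ Ravi: 12:30-16:00.
Sven ∩ Quinn ∩ Imani ∩ Ben ∩ Ravi ∩ Kira: 12:30-16:00.
Sven ∩ Quinn ∩ Imani ∩ Ben ∩ Ravi ∩ Kira ∩ Sofia: 12:30-16:00.

12:30-16:00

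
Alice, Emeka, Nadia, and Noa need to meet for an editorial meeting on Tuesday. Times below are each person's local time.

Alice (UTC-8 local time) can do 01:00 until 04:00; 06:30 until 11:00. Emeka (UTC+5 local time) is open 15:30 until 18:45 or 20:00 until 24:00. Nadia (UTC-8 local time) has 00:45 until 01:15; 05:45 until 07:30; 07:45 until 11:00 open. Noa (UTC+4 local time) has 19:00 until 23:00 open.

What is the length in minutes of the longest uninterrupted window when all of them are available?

Alice in UTC: 09:00-12:00, 14:30-19:00 (add 8h to convert from UTC-8).
Emeka in UTC: 10:30-13:45, 15:00-19:00 (subtract 5h to convert from UTC+5).
Nadia in UTC: 08:45-09:15, 13:45-15:30, 15:45-19:00 (add 8h to convert from UTC-8).
Noa in UTC: 15:00-19:00 (subtract 4h to convert from UTC+4).
Alice ∩ Emeka: 10:30-12:00, 15:00-19:00.
Alice ∩ Emeka ∩ Nadia: 15:00-15:30, 15:45-19:00.
Alice ∩ Emeka ∩ Nadia ∩ Noa: 15:00-15:30, 15:45-19:00.
The longest is 15:45-19:00 at 195 minutes.

195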